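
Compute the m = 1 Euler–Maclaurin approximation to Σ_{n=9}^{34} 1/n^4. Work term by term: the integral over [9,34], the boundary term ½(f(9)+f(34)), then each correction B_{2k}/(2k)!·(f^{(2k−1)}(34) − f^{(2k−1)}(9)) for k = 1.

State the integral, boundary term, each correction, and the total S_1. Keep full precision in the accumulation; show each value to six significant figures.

S_1 ≈ 0.000530986

The integral term ∫_9^34 1/x^4 dx = 0.000448766.
Endpoint term: (f(9) + f(34))/2 = (0.000152416 + 7.48315e-07)/2 = 7.65821e-05.
Running total after boundary: 0.000525349.
Order-1 term: 1/12 · (-8.80370e-08 − (-6.77404e-05)) = 5.63769e-06.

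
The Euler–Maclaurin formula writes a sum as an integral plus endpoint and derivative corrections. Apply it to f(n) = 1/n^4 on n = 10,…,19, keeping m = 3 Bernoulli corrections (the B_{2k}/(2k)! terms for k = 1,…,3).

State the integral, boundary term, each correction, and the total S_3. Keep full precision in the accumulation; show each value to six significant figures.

The integral term ∫_10^19 1/x^4 dx = 0.000284735.
Endpoint term: (f(10) + f(19))/2 = (0.000100000 + 7.67336e-06)/2 = 5.38367e-05.
Running total after boundary: 0.000338572.
Correction k=1: B_{2}/2! · (f^{(1)}(19) − f^{(1)}(10)) = 1/12 · (-1.61544e-06 − (-4.00000e-05)) = 3.19871e-06.
Running total after k=1: 0.000341771.
Correction k=2: B_{4}/4! · (f^{(3)}(19) − f^{(3)}(10)) = −1/720 · (-1.34247e-07 − (-1.20000e-05)) = -1.64802e-08.
Running total after k=2: 0.000341754.
Correction k=3: B_{6}/6! · (f^{(5)}(19) − f^{(5)}(10)) = 1/30240 · (-2.08251e-08 − (-6.72000e-06)) = 2.21534e-10.

S_3 ≈ 0.000341755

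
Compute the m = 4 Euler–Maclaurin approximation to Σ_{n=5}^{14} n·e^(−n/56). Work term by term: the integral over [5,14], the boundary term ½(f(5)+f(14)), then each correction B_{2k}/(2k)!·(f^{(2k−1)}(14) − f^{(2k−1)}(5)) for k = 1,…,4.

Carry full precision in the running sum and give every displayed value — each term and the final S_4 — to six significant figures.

The integral term ∫_5^14 x·e^(−x/56) dx = 71.3206.
Boundary: ½(f(5) + f(14)) = ½(4.57292 + 10.9032) = 7.73807.
Integral + boundary = 79.0587.
k=1: B_{2}/(2)! × [f^{(1)}(14) − f^{(1)}(5)] = 1/12 × (0.584101 − 0.832925) = -0.0207354.
After k=1: 79.0380.
k=2: B_{4}/(4)! × [f^{(3)}(14) − f^{(3)}(5)] = −1/720 × (0.000682941 − 0.000848882) = 2.30474e-07.
After k=2: 79.0380.
k=3: B_{6}/(6)! × [f^{(5)}(14) − f^{(5)}(5)] = 1/30240 × (3.76156e-07 − 4.56684e-07) = -2.66298e-12.
After k=3: 79.0380.
k=4: B_{8}/(8)! × [f^{(7)}(14) − f^{(7)}(5)] = −1/1209600 × (1.70452e-10 − 2.04936e-10) = 2.85087e-17.

S_4 ≈ 79.0380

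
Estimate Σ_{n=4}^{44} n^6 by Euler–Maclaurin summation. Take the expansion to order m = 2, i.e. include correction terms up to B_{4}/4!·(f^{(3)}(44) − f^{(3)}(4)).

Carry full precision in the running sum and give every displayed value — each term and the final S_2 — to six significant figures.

S_2 ≈ 4.93217e+10

Integral: ∫_4^44 x^6 dx = 4.56111e+10.
Endpoint term: (f(4) + f(44))/2 = (4096.00 + 7.25631e+09)/2 = 3.62816e+09.
Running total after boundary: 4.92393e+10.
k=1: B_{2}/(2)! × [f^{(1)}(44) − f^{(1)}(4)] = 1/12 × (9.89497e+08 − 6144.00) = 8.24576e+07.
Running total after k=1: 4.93217e+10.
k=2: B_{4}/(4)! × [f^{(3)}(44) − f^{(3)}(4)] = −1/720 × (1.02221e+07 − 7680.00) = -14186.7.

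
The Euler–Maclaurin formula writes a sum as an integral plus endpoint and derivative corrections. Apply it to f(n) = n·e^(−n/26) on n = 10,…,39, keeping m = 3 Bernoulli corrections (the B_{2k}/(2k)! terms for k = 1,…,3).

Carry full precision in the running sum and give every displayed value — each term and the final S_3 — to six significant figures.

∫_10^39 x·e^(−x/26) dx evaluates to 260.057.
½[f(10) + f(39)] = ½[6.80712 + 8.70208] = 7.75460.
Integral + boundary = 267.811.
Correction k=1: B_{2}/2! · (f^{(1)}(39) − f^{(1)}(10)) = 1/12 · (-0.111565 − 0.418900) = -0.0442054.
After k=1: 267.767.
Correction k=2: B_{4}/4! · (f^{(3)}(39) − f^{(3)}(10)) = −1/720 · (0.000495111 − 0.00263362) = 2.97015e-06.
After k=2: 267.767.
Correction k=3: B_{6}/6! · (f^{(5)}(39) − f^{(5)}(10)) = 1/30240 · (1.70896e-06 − 6.87509e-06) = -1.70837e-10.

S_3 ≈ 267.767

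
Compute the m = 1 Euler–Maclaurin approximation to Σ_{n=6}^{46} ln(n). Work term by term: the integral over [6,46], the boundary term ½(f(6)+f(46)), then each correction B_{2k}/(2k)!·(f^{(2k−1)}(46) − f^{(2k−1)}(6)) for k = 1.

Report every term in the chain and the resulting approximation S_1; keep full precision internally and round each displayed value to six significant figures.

The integral term ∫_6^46 ln(x) dx = 125.367.
Boundary: ½(f(6) + f(46)) = ½(1.79176 + 3.82864) = 2.81020.
Running total after boundary: 128.177.
Order-1 term: 1/12 · (0.0217391 − 0.166667) = -0.0120773.

S_1 ≈ 128.165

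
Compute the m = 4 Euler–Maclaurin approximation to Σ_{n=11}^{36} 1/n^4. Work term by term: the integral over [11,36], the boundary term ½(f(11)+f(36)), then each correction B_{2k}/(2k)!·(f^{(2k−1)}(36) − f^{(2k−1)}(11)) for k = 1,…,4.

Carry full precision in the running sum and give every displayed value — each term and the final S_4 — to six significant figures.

The integral term ∫_11^36 1/x^4 dx = 0.000243294.
Boundary: ½(f(11) + f(36)) = ½(6.83013e-05 + 5.95374e-07) = 3.44484e-05.
Integral + boundary = 0.000277742.
k=1: B_{2}/(2)! × [f^{(1)}(36) − f^{(1)}(11)] = 1/12 × (-6.61527e-08 − (-2.48369e-05)) = 2.06423e-06.
Running total after k=1: 0.000279806.
k=2: B_{4}/(4)! × [f^{(3)}(36) − f^{(3)}(11)] = −1/720 × (-1.53131e-09 − (-6.15790e-06)) = -8.55051e-09.
Running total after k=2: 0.000279798.
k=3: B_{6}/(6)! × [f^{(5)}(36) − f^{(5)}(11)] = 1/30240 × (-6.61678e-11 − (-2.84994e-06)) = 9.42417e-11.
Running total after k=3: 0.000279798.
k=4: B_{8}/(8)! × [f^{(7)}(36) − f^{(7)}(11)] = −1/1209600 × (-4.59499e-12 − (-2.11979e-06)) = -1.75247e-12.

S_4 ≈ 0.000279798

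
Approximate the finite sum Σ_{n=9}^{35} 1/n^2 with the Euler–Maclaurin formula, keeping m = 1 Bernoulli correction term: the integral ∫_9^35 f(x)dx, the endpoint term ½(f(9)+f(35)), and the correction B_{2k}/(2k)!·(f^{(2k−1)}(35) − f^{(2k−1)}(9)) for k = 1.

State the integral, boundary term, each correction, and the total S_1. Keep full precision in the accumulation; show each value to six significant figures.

S_1 ≈ 0.0893454

Integral: ∫_9^35 1/x^2 dx = 0.0825397.
Endpoint term: (f(9) + f(35))/2 = (0.0123457 + 0.000816327)/2 = 0.00658100.
Running total after boundary: 0.0891207.
Correction k=1: B_{2}/2! · (f^{(1)}(35) − f^{(1)}(9)) = 1/12 · (-4.66472e-05 − (-0.00274348)) = 0.000224736.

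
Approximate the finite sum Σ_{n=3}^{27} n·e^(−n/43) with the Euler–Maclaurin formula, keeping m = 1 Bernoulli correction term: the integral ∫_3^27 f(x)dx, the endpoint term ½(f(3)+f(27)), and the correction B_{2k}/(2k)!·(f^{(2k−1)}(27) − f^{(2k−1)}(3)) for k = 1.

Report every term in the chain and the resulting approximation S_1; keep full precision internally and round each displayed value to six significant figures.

The integral term ∫_3^27 x·e^(−x/43) dx = 238.244.
Endpoint term: (f(3) + f(27))/2 = (2.79783 + 14.4101)/2 = 8.60397.
Integral + boundary = 246.848.
k=1: B_{2}/(2)! × [f^{(1)}(27) − f^{(1)}(3)] = 1/12 × (0.198589 − 0.867545) = -0.0557463.

S_1 ≈ 246.792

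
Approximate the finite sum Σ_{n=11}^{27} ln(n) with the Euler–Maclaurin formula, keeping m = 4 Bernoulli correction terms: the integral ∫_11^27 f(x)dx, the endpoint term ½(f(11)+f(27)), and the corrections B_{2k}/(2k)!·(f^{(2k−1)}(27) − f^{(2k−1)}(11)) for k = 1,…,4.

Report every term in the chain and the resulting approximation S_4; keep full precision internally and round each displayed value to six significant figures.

∫_11^27 ln(x) dx evaluates to 46.6107.
½[f(11) + f(27)] = ½[2.39790 + 3.29584] = 2.84687.
Integral + boundary = 49.4576.
Correction k=1: B_{2}/2! · (f^{(1)}(27) − f^{(1)}(11)) = 1/12 · (0.0370370 − 0.0909091) = -0.00448934.
After k=1: 49.4531.
Correction k=2: B_{4}/4! · (f^{(3)}(27) − f^{(3)}(11)) = −1/720 · (0.000101611 − 0.00150263) = 1.94586e-06.
After k=2: 49.4531.
Correction k=3: B_{6}/6! · (f^{(5)}(27) − f^{(5)}(11)) = 1/30240 · (1.67260e-06 − 0.000149021) = -4.87264e-09.
After k=3: 49.4531.
Correction k=4: B_{8}/8! · (f^{(7)}(27) − f^{(7)}(11)) = −1/1209600 · (6.88313e-08 − 3.69474e-05) = 3.04882e-11.

S_4 ≈ 49.4531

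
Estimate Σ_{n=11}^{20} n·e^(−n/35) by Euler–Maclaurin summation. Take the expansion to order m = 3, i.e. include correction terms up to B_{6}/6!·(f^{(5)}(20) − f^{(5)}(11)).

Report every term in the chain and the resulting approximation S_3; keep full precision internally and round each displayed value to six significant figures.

Integral: ∫_11^20 x·e^(−x/35) dx = 88.7173.
Boundary: ½(f(11) + f(20)) = ½(8.03341 + 11.2944) = 9.66389.
Integral + boundary = 98.3811.
Correction k=1: B_{2}/2! · (f^{(1)}(20) − f^{(1)}(11)) = 1/12 · (0.242022 − 0.500784) = -0.0215635.
Partial sum through k=1: 98.3596.
Correction k=2: B_{4}/4! · (f^{(3)}(20) − f^{(3)}(11)) = −1/720 · (0.00111956 − 0.00160115) = 6.68874e-07.
Partial sum through k=2: 98.3596.
Correction k=3: B_{6}/6! · (f^{(5)}(20) − f^{(5)}(11)) = 1/30240 · (1.66657e-06 − 2.28040e-06) = -2.02987e-11.

S_3 ≈ 98.3596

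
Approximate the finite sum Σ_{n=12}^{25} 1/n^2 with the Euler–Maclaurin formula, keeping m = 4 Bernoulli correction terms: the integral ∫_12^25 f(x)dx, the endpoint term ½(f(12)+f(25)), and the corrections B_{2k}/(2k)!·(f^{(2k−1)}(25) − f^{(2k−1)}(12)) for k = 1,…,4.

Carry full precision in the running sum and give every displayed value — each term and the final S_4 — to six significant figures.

∫_12^25 1/x^2 dx evaluates to 0.0433333.
Endpoint term: (f(12) + f(25))/2 = (0.00694444 + 0.00160000)/2 = 0.00427222.
So far: 0.0476056.
k=1: B_{2}/(2)! × [f^{(1)}(25) − f^{(1)}(12)] = 1/12 × (-0.000128000 − (-0.00115741)) = 8.57840e-05.
After k=1: 0.0476913.
k=2: B_{4}/(4)! × [f^{(3)}(25) − f^{(3)}(12)] = −1/720 × (-2.45760e-06 − (-9.64506e-05)) = -1.30546e-07.
After k=2: 0.0476912.
k=3: B_{6}/(6)! × [f^{(5)}(25) − f^{(5)}(12)] = 1/30240 × (-1.17965e-07 − (-2.00939e-05)) = 6.60579e-10.
After k=3: 0.0476912.
k=4: B_{8}/(8)! × [f^{(7)}(25) − f^{(7)}(12)] = −1/1209600 × (-1.05696e-08 − (-7.81429e-06)) = -6.45149e-12.

S_4 ≈ 0.0476912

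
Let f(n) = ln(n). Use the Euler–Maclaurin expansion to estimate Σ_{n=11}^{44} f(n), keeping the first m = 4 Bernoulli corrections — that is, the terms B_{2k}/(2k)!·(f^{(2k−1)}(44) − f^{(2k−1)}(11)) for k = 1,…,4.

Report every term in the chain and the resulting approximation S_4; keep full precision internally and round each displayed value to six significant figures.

The integral term ∫_11^44 ln(x) dx = 107.127.
Boundary: ½(f(11) + f(44)) = ½(2.39790 + 3.78419) = 3.09104.
Integral + boundary = 110.219.
Correction k=1: B_{2}/2! · (f^{(1)}(44) − f^{(1)}(11)) = 1/12 · (0.0227273 − 0.0909091) = -0.00568182.
After k=1: 110.213.
Correction k=2: B_{4}/4! · (f^{(3)}(44) − f^{(3)}(11)) = −1/720 · (2.34786e-05 − 0.00150263) = 2.05438e-06.
After k=2: 110.213.
Correction k=3: B_{6}/6! · (f^{(5)}(44) − f^{(5)}(11)) = 1/30240 · (1.45528e-07 − 0.000149021) = -4.92313e-09.
After k=3: 110.213.
Correction k=4: B_{8}/8! · (f^{(7)}(44) − f^{(7)}(11)) = −1/1209600 · (2.25509e-09 − 3.69474e-05) = 3.05433e-11.

S_4 ≈ 110.213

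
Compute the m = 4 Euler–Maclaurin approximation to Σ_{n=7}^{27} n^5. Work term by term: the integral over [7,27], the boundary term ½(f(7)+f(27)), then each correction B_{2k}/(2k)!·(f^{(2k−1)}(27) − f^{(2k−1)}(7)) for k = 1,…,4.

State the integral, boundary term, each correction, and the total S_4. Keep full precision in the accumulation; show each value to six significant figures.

S_4 ≈ 7.19537e+07

Integral: ∫_7^27 x^5 dx = 6.45505e+07.
Endpoint term: (f(7) + f(27))/2 = (16807.0 + 1.43489e+07)/2 = 7.18286e+06.
Integral + boundary = 7.17333e+07.
k=1: B_{2}/(2)! × [f^{(1)}(27) − f^{(1)}(7)] = 1/12 × (2.65720e+06 − 12005.0) = 220433.
Partial sum through k=1: 7.19538e+07.
k=2: B_{4}/(4)! × [f^{(3)}(27) − f^{(3)}(7)] = −1/720 × (43740.0 − 2940.00) = -56.6667.
Partial sum through k=2: 7.19537e+07.
k=3: B_{6}/(6)! × [f^{(5)}(27) − f^{(5)}(7)] = 1/30240 × (120.000 − 120.000) = 0.00000.
Partial sum through k=3: 7.19537e+07.
k=4: B_{8}/(8)! × [f^{(7)}(27) − f^{(7)}(7)] = −1/1209600 × (0.00000 − 0.00000) = 0.00000.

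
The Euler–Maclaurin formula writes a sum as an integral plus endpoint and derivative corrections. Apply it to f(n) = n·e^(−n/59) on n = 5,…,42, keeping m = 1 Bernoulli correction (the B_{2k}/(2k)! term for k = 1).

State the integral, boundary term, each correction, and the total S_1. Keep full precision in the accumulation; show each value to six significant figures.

S_1 ≈ 557.477

The integral term ∫_5^42 x·e^(−x/59) dx = 544.934.
Endpoint term: (f(5) + f(42))/2 = (4.59373 + 20.6106)/2 = 12.6022.
So far: 557.536.
Order-1 term: 1/12 · (0.141396 − 0.840886) = -0.0582908.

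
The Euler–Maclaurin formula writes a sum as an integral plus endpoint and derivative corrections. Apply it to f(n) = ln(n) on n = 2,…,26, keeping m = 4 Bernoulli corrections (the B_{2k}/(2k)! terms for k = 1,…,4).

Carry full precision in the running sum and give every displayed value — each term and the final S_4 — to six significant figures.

The integral term ∫_2^26 ln(x) dx = 59.3242.
Boundary: ½(f(2) + f(26)) = ½(0.693147 + 3.25810) = 1.97562.
Running total after boundary: 61.2998.
Order-1 term: 1/12 · (0.0384615 − 0.500000) = -0.0384615.
Running total after k=1: 61.2614.
Order-2 term: −1/720 · (0.000113792 − 0.250000) = 0.000347064.
Running total after k=2: 61.2617.
Order-3 term: 1/30240 · (2.01997e-06 − 0.750000) = -2.48015e-05.
Running total after k=3: 61.2617.
Order-4 term: −1/1209600 · (8.96436e-08 − 5.62500) = 4.65030e-06.

S_4 ≈ 61.2617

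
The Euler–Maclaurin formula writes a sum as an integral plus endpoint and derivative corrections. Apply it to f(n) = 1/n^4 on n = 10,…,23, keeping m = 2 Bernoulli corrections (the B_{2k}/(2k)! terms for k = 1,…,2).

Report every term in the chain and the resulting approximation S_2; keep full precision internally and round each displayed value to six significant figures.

Integral: ∫_10^23 1/x^4 dx = 0.000305937.
½[f(10) + f(23)] = ½[0.000100000 + 3.57346e-06] = 5.17867e-05.
Integral + boundary = 0.000357724.
Order-1 term: 1/12 · (-6.21471e-07 − (-4.00000e-05)) = 3.28154e-06.
After k=1: 0.000361005.
Order-2 term: −1/720 · (-3.52441e-08 − (-1.20000e-05)) = -1.66177e-08.

S_2 ≈ 0.000360988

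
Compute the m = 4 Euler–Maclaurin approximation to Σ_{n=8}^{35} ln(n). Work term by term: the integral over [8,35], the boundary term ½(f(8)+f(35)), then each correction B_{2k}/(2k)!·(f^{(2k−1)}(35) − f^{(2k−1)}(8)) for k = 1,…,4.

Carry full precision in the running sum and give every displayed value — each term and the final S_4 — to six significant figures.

∫_8^35 ln(x) dx evaluates to 80.8016.
½[f(8) + f(35)] = ½[2.07944 + 3.55535] = 2.81739.
Integral + boundary = 83.6190.
Order-1 term: 1/12 · (0.0285714 − 0.125000) = -0.00803571.
After k=1: 83.6110.
Order-2 term: −1/720 · (4.66472e-05 − 0.00390625) = 5.36056e-06.
After k=2: 83.6110.
Order-3 term: 1/30240 · (4.56952e-07 − 0.000732422) = -2.42052e-08.
After k=3: 83.6110.
Order-4 term: −1/1209600 · (1.11907e-08 − 0.000343323) = 2.83822e-10.

S_4 ≈ 83.6110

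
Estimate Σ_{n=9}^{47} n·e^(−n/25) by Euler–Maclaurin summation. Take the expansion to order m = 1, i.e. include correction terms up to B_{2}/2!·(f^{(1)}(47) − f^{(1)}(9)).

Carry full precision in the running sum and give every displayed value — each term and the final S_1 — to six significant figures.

The integral term ∫_9^47 x·e^(−x/25) dx = 318.363.
½[f(9) + f(47)] = ½[6.27909 + 7.17173] = 6.72541.
Running total after boundary: 325.088.
Correction k=1: B_{2}/2! · (f^{(1)}(47) − f^{(1)}(9)) = 1/12 · (-0.134279 − 0.446513) = -0.0483993.

S_1 ≈ 325.040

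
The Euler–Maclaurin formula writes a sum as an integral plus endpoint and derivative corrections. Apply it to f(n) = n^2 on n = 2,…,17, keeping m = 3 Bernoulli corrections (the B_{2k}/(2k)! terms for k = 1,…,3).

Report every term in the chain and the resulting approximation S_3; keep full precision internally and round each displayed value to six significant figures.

S_3 ≈ 1784.00

Integral: ∫_2^17 x^2 dx = 1635.00.
Endpoint term: (f(2) + f(17))/2 = (4.00000 + 289.000)/2 = 146.500.
So far: 1781.50.
Correction k=1: B_{2}/2! · (f^{(1)}(17) − f^{(1)}(2)) = 1/12 · (34.0000 − 4.00000) = 2.50000.
After k=1: 1784.00.
Correction k=2: B_{4}/4! · (f^{(3)}(17) − f^{(3)}(2)) = −1/720 · (0.00000 − 0.00000) = 0.00000.
After k=2: 1784.00.
Correction k=3: B_{6}/6! · (f^{(5)}(17) − f^{(5)}(2)) = 1/30240 · (0.00000 − 0.00000) = 0.00000.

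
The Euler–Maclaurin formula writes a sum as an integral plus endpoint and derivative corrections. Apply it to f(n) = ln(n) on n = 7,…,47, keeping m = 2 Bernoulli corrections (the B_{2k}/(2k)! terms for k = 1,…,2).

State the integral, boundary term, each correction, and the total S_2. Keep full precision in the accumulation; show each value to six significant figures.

∫_7^47 ln(x) dx evaluates to 127.336.
Boundary: ½(f(7) + f(47)) = ½(1.94591 + 3.85015) = 2.89803.
Running total after boundary: 130.234.
Correction k=1: B_{2}/2! · (f^{(1)}(47) − f^{(1)}(7)) = 1/12 · (0.0212766 − 0.142857) = -0.0101317.
Running total after k=1: 130.223.
Correction k=2: B_{4}/4! · (f^{(3)}(47) − f^{(3)}(7)) = −1/720 · (1.92636e-05 − 0.00583090) = 8.07172e-06.

S_2 ≈ 130.223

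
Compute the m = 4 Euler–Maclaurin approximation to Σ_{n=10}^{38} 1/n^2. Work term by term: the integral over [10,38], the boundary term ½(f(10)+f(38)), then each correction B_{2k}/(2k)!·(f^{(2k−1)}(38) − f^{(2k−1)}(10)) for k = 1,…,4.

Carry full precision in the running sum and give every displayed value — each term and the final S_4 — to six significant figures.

∫_10^38 1/x^2 dx evaluates to 0.0736842.
Endpoint term: (f(10) + f(38))/2 = (0.0100000 + 0.000692521)/2 = 0.00534626.
Integral + boundary = 0.0790305.
k=1: B_{2}/(2)! × [f^{(1)}(38) − f^{(1)}(10)] = 1/12 × (-3.64485e-05 − (-0.00200000)) = 0.000163629.
After k=1: 0.0791941.
k=2: B_{4}/(4)! × [f^{(3)}(38) − f^{(3)}(10)] = −1/720 × (-3.02896e-07 − (-0.000240000)) = -3.32913e-07.
After k=2: 0.0791938.
k=3: B_{6}/(6)! × [f^{(5)}(38) − f^{(5)}(10)] = 1/30240 × (-6.29285e-09 − (-7.20000e-05)) = 2.38074e-09.
After k=3: 0.0791938.
k=4: B_{8}/(8)! × [f^{(7)}(38) − f^{(7)}(10)] = −1/1209600 × (-2.44044e-10 − (-4.03200e-05)) = -3.33331e-11.

S_4 ≈ 0.0791938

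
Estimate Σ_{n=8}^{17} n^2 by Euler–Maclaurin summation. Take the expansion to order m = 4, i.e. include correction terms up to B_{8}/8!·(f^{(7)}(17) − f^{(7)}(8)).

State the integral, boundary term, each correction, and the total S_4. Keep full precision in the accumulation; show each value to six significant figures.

The integral term ∫_8^17 x^2 dx = 1467.00.
½[f(8) + f(17)] = ½[64.0000 + 289.000] = 176.500.
Running total after boundary: 1643.50.
Correction k=1: B_{2}/2! · (f^{(1)}(17) − f^{(1)}(8)) = 1/12 · (34.0000 − 16.0000) = 1.50000.
Running total after k=1: 1645.00.
Correction k=2: B_{4}/4! · (f^{(3)}(17) − f^{(3)}(8)) = −1/720 · (0.00000 − 0.00000) = 0.00000.
Running total after k=2: 1645.00.
Correction k=3: B_{6}/6! · (f^{(5)}(17) − f^{(5)}(8)) = 1/30240 · (0.00000 − 0.00000) = 0.00000.
Running total after k=3: 1645.00.
Correction k=4: B_{8}/8! · (f^{(7)}(17) − f^{(7)}(8)) = −1/1209600 · (0.00000 − 0.00000) = 0.00000.

S_4 ≈ 1645.00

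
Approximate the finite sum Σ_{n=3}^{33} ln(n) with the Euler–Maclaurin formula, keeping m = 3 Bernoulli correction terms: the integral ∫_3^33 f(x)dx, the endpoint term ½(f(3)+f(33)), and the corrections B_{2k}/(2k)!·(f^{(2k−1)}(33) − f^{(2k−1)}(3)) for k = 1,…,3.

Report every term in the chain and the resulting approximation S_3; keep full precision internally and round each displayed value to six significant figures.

Integral: ∫_3^33 ln(x) dx = 82.0889.
Boundary: ½(f(3) + f(33)) = ½(1.09861 + 3.49651) = 2.29756.
Integral + boundary = 84.3865.
Order-1 term: 1/12 · (0.0303030 − 0.333333) = -0.0252525.
After k=1: 84.3612.
Order-2 term: −1/720 · (5.56529e-05 − 0.0740741) = 0.000102803.
After k=2: 84.3613.
Order-3 term: 1/30240 · (6.13256e-07 − 0.0987654) = -3.26603e-06.

S_3 ≈ 84.3613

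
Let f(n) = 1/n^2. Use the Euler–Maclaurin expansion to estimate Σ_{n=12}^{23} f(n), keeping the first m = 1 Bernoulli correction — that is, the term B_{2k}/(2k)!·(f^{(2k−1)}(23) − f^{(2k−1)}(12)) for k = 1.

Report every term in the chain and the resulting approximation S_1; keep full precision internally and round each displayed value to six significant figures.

S_1 ≈ 0.0443552

Integral: ∫_12^23 1/x^2 dx = 0.0398551.
½[f(12) + f(23)] = ½[0.00694444 + 0.00189036] = 0.00441740.
So far: 0.0442725.
Order-1 term: 1/12 · (-0.000164379 − (-0.00115741)) = 8.27524e-05.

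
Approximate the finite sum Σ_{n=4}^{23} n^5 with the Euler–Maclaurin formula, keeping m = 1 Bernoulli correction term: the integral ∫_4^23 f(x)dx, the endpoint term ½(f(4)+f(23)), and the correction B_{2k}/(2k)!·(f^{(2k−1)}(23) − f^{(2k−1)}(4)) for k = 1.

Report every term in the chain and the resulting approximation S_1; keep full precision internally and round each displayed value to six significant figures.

S_1 ≈ 2.80071e+07

Integral: ∫_4^23 x^5 dx = 2.46720e+07.
½[f(4) + f(23)] = ½[1024.00 + 6.43634e+06] = 3.21868e+06.
Running total after boundary: 2.78906e+07.
Order-1 term: 1/12 · (1.39920e+06 − 1280.00) = 116494.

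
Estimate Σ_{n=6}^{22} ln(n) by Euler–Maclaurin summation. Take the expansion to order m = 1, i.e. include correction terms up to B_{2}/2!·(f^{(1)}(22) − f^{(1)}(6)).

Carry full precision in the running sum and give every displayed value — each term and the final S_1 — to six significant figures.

The integral term ∫_6^22 ln(x) dx = 41.2524.
Boundary: ½(f(6) + f(22)) = ½(1.79176 + 3.09104) = 2.44140.
Integral + boundary = 43.6938.
k=1: B_{2}/(2)! × [f^{(1)}(22) − f^{(1)}(6)] = 1/12 × (0.0454545 − 0.166667) = -0.0101010.

S_1 ≈ 43.6837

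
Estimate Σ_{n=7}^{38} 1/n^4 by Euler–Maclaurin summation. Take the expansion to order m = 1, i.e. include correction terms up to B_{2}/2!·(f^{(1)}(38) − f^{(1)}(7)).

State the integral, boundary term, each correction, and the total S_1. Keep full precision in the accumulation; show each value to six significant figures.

∫_7^38 1/x^4 dx evaluates to 0.000965743.
½[f(7) + f(38)] = ½[0.000416493 + 4.79585e-07] = 0.000208486.
So far: 0.00117423.
Order-1 term: 1/12 · (-5.04826e-08 − (-0.000237996)) = 1.98288e-05.

S_1 ≈ 0.00119406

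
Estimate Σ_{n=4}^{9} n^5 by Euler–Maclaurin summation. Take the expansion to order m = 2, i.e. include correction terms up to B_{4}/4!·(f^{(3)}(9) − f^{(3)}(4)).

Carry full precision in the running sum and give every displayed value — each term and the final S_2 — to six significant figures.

S_2 ≈ 120549

∫_4^9 x^5 dx evaluates to 87890.8.
Endpoint term: (f(4) + f(9))/2 = (1024.00 + 59049.0)/2 = 30036.5.
Integral + boundary = 117927.
k=1: B_{2}/(2)! × [f^{(1)}(9) − f^{(1)}(4)] = 1/12 × (32805.0 − 1280.00) = 2627.08.
After k=1: 120554.
k=2: B_{4}/(4)! × [f^{(3)}(9) − f^{(3)}(4)] = −1/720 × (4860.00 − 960.000) = -5.41667.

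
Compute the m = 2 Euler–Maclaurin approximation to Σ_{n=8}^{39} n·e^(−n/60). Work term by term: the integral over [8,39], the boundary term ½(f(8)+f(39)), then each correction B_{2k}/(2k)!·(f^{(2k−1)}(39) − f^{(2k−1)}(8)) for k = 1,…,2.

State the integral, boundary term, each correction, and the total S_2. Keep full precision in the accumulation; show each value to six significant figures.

S_2 ≈ 483.388

Integral: ∫_8^39 x·e^(−x/60) dx = 469.755.
Endpoint term: (f(8) + f(39))/2 = (7.00139 + 20.3598)/2 = 13.6806.
So far: 483.436.
Correction k=1: B_{2}/2! · (f^{(1)}(39) − f^{(1)}(8)) = 1/12 · (0.182716 − 0.758484) = -0.0479806.
Partial sum through k=1: 483.388.
Correction k=2: B_{4}/4! · (f^{(3)}(39) − f^{(3)}(8)) = −1/720 · (0.000340780 − 0.000696897) = 4.94607e-07.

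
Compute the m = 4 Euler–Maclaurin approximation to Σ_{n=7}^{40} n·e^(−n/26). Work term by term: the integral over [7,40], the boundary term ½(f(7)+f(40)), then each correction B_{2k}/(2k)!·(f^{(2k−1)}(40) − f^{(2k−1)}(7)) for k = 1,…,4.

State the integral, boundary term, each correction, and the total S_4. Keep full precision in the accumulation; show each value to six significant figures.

The integral term ∫_7^40 x·e^(−x/26) dx = 287.039.
½[f(7) + f(40)] = ½[5.34777 + 8.58845] = 6.96811.
Integral + boundary = 294.007.
Correction k=1: B_{2}/2! · (f^{(1)}(40) − f^{(1)}(7)) = 1/12 · (-0.115614 − 0.558284) = -0.0561581.
Running total after k=1: 293.951.
Correction k=2: B_{4}/4! · (f^{(3)}(40) − f^{(3)}(7)) = −1/720 · (0.000464214 − 0.00308612) = 3.64154e-06.
Running total after k=2: 293.951.
Correction k=3: B_{6}/6! · (f^{(5)}(40) − f^{(5)}(7)) = 1/30240 · (1.62641e-06 − 7.90884e-06) = -2.07752e-10.
Running total after k=3: 293.951.
Correction k=4: B_{8}/8! · (f^{(7)}(40) − f^{(7)}(7)) = −1/1209600 · (3.79603e-09 − 1.66456e-08) = 1.06230e-14.

S_4 ≈ 293.951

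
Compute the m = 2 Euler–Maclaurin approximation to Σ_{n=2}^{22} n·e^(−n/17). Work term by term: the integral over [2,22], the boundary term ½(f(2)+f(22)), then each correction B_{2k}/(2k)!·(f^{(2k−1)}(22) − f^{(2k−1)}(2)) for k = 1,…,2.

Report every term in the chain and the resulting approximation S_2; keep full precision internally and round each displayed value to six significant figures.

S_2 ≈ 109.228

∫_2^22 x·e^(−x/17) dx evaluates to 105.396.
Boundary: ½(f(2) + f(22)) = ½(1.77802 + 6.03107) = 3.90455.
So far: 109.300.
Order-1 term: 1/12 · (-0.0806293 − 0.784420) = -0.0720875.
Running total after k=1: 109.228.
Order-2 term: −1/720 · (0.00161817 − 0.00886657) = 1.00672e-05.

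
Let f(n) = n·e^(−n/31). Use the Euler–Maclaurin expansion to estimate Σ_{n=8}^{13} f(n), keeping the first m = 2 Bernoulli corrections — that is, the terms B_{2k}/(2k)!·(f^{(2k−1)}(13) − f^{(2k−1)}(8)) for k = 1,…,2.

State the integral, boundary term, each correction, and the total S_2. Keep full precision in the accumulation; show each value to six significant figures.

Integral: ∫_8^13 x·e^(−x/31) dx = 37.2171.
½[f(8) + f(13)] = ½[6.18036 + 8.54712] = 7.36374.
So far: 44.5809.
Order-1 term: 1/12 · (0.381757 − 0.573179) = -0.0159518.
Running total after k=1: 44.5649.
Order-2 term: −1/720 · (0.00176556 − 0.00220423) = 6.09277e-07.

S_2 ≈ 44.5649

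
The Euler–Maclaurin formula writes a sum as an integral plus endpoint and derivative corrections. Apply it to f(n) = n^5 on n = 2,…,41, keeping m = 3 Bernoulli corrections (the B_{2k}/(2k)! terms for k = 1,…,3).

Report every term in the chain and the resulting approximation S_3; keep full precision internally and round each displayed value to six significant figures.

S_3 ≈ 8.50789e+08

Integral: ∫_2^41 x^5 dx = 7.91684e+08.
½[f(2) + f(41)] = ½[32.0000 + 1.15856e+08] = 5.79281e+07.
So far: 8.49612e+08.
Correction k=1: B_{2}/2! · (f^{(1)}(41) − f^{(1)}(2)) = 1/12 · (1.41288e+07 − 80.0000) = 1.17739e+06.
Partial sum through k=1: 8.50790e+08.
Correction k=2: B_{4}/4! · (f^{(3)}(41) − f^{(3)}(2)) = −1/720 · (100860 − 240.000) = -139.750.
Partial sum through k=2: 8.50789e+08.
Correction k=3: B_{6}/6! · (f^{(5)}(41) − f^{(5)}(2)) = 1/30240 · (120.000 − 120.000) = 0.00000.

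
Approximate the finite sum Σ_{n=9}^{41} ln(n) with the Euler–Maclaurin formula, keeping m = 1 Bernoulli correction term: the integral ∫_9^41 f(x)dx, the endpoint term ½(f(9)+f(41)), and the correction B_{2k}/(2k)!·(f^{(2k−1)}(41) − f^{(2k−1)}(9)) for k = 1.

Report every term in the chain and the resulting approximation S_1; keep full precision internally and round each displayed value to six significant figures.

S_1 ≈ 103.430

The integral term ∫_9^41 ln(x) dx = 100.481.
Boundary: ½(f(9) + f(41)) = ½(2.19722 + 3.71357) = 2.95540.
Running total after boundary: 103.437.
Order-1 term: 1/12 · (0.0243902 − 0.111111) = -0.00722674.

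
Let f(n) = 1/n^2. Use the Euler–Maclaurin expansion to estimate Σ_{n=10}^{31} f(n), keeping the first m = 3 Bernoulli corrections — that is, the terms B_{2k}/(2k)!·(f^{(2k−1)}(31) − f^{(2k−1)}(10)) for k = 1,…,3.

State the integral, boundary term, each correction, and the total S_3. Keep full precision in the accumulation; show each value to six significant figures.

∫_10^31 1/x^2 dx evaluates to 0.0677419.
½[f(10) + f(31)] = ½[0.0100000 + 0.00104058] = 0.00552029.
So far: 0.0732622.
k=1: B_{2}/(2)! × [f^{(1)}(31) − f^{(1)}(10)] = 1/12 × (-6.71344e-05 − (-0.00200000)) = 0.000161072.
Running total after k=1: 0.0734233.
k=2: B_{4}/(4)! × [f^{(3)}(31) − f^{(3)}(10)] = −1/720 × (-8.38306e-07 − (-0.000240000)) = -3.32169e-07.
Running total after k=2: 0.0734230.
k=3: B_{6}/(6)! × [f^{(5)}(31) − f^{(5)}(10)] = 1/30240 × (-2.61698e-08 − (-7.20000e-05)) = 2.38009e-09.

S_3 ≈ 0.0734230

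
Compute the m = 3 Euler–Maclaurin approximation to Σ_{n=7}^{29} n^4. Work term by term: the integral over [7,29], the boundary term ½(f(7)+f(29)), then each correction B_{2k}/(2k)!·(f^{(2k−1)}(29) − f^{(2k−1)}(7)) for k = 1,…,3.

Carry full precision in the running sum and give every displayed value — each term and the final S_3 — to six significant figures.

S_3 ≈ 4.46172e+06

The integral term ∫_7^29 x^4 dx = 4.09887e+06.
½[f(7) + f(29)] = ½[2401.00 + 707281] = 354841.
Integral + boundary = 4.45371e+06.
Correction k=1: B_{2}/2! · (f^{(1)}(29) − f^{(1)}(7)) = 1/12 · (97556.0 − 1372.00) = 8015.33.
Partial sum through k=1: 4.46172e+06.
Correction k=2: B_{4}/4! · (f^{(3)}(29) − f^{(3)}(7)) = −1/720 · (696.000 − 168.000) = -0.733333.
Partial sum through k=2: 4.46172e+06.
Correction k=3: B_{6}/6! · (f^{(5)}(29) − f^{(5)}(7)) = 1/30240 · (0.00000 − 0.00000) = 0.00000.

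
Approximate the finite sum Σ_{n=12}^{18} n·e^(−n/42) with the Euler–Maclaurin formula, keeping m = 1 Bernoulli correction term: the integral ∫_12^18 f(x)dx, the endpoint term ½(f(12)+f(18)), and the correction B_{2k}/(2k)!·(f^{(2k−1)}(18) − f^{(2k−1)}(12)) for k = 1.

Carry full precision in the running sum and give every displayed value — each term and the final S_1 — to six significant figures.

S_1 ≈ 73.0822

The integral term ∫_12^18 x·e^(−x/42) dx = 62.7241.
Boundary: ½(f(12) + f(18)) = ½(9.01773 + 11.7259) = 10.3718.
Running total after boundary: 73.0959.
Order-1 term: 1/12 · (0.372251 − 0.536769) = -0.0137099.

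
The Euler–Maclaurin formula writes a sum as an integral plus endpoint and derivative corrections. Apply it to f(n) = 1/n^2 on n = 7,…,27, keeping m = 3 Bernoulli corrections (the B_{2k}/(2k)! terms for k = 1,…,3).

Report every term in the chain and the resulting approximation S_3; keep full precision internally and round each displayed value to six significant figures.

S_3 ≈ 0.117186

∫_7^27 1/x^2 dx evaluates to 0.105820.
Endpoint term: (f(7) + f(27))/2 = (0.0204082 + 0.00137174)/2 = 0.0108900.
Integral + boundary = 0.116710.
Correction k=1: B_{2}/2! · (f^{(1)}(27) − f^{(1)}(7)) = 1/12 · (-0.000101611 − (-0.00583090)) = 0.000477441.
After k=1: 0.117187.
Correction k=2: B_{4}/4! · (f^{(3)}(27) − f^{(3)}(7)) = −1/720 · (-1.67260e-06 − (-0.00142798)) = -1.98098e-06.
After k=2: 0.117186.
Correction k=3: B_{6}/6! · (f^{(5)}(27) − f^{(5)}(7)) = 1/30240 · (-6.88313e-08 − (-0.000874271)) = 2.89088e-08.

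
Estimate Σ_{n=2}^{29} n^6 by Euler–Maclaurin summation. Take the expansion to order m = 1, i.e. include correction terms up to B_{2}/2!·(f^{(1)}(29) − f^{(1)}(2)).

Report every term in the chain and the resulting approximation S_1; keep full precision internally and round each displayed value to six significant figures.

The integral term ∫_2^29 x^6 dx = 2.46427e+09.
Endpoint term: (f(2) + f(29))/2 = (64.0000 + 5.94823e+08)/2 = 2.97412e+08.
Running total after boundary: 2.76168e+09.
k=1: B_{2}/(2)! × [f^{(1)}(29) − f^{(1)}(2)] = 1/12 × (1.23067e+08 − 192.000) = 1.02556e+07.

S_1 ≈ 2.77194e+09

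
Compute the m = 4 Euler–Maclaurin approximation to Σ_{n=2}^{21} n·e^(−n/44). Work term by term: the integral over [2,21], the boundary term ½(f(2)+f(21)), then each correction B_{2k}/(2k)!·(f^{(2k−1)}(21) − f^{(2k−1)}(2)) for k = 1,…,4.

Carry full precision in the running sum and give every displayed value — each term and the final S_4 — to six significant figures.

S_4 ≈ 166.928

The integral term ∫_2^21 x·e^(−x/44) dx = 159.506.
Boundary: ½(f(2) + f(21)) = ½(1.91113 + 13.0299) = 7.47053.
So far: 166.977.
Order-1 term: 1/12 · (0.324338 − 0.912128) = -0.0489825.
Partial sum through k=1: 166.928.
Order-2 term: −1/720 · (0.000808515 − 0.00145829) = 9.02469e-07.
Partial sum through k=2: 166.928.
Order-3 term: 1/30240 · (7.48709e-07 − 1.26314e-06) = -1.70117e-11.
Partial sum through k=3: 166.928.
Order-4 term: −1/1209600 · (5.57746e-10 − 9.15824e-10) = 2.96030e-16.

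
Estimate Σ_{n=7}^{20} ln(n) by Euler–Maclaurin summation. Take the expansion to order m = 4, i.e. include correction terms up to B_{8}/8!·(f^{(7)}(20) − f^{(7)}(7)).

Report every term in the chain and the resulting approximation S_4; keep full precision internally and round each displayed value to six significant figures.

Integral: ∫_7^20 ln(x) dx = 33.2933.
Endpoint term: (f(7) + f(20))/2 = (1.94591 + 2.99573)/2 = 2.47082.
So far: 35.7641.
Order-1 term: 1/12 · (0.0500000 − 0.142857) = -0.00773810.
After k=1: 35.7564.
Order-2 term: −1/720 · (0.000250000 − 0.00583090) = 7.75126e-06.
After k=2: 35.7564.
Order-3 term: 1/30240 · (7.50000e-06 − 0.00142798) = -4.69734e-08.
After k=3: 35.7564.
Order-4 term: −1/1209600 · (5.62500e-07 − 0.000874271) = 7.22312e-10.

S_4 ≈ 35.7564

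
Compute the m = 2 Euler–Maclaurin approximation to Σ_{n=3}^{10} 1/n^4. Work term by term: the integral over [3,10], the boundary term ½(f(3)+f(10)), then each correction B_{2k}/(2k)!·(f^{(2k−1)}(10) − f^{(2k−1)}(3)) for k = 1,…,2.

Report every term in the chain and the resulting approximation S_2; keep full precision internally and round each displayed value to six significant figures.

S_2 ≈ 0.0195274

The integral term ∫_3^10 1/x^4 dx = 0.0120123.
Boundary: ½(f(3) + f(10)) = ½(0.0123457 + 0.000100000) = 0.00622284.
Integral + boundary = 0.0182352.
k=1: B_{2}/(2)! × [f^{(1)}(10) − f^{(1)}(3)] = 1/12 × (-4.00000e-05 − (-0.0164609)) = 0.00136841.
Partial sum through k=1: 0.0196036.
k=2: B_{4}/(4)! × [f^{(3)}(10) − f^{(3)}(3)] = −1/720 × (-1.20000e-05 − (-0.0548697)) = -7.61912e-05.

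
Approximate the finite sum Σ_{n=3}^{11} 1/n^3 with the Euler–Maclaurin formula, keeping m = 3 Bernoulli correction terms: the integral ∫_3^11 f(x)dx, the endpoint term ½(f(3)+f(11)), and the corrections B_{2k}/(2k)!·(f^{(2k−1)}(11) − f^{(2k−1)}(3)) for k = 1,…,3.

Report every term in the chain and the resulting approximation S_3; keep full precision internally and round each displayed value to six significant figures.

Integral: ∫_3^11 1/x^3 dx = 0.0514233.
Boundary: ½(f(3) + f(11)) = ½(0.0370370 + 0.000751315) = 0.0188942.
Running total after boundary: 0.0703175.
Correction k=1: B_{2}/2! · (f^{(1)}(11) − f^{(1)}(3)) = 1/12 · (-0.000204904 − (-0.0370370)) = 0.00306934.
Partial sum through k=1: 0.0733868.
Correction k=2: B_{4}/4! · (f^{(3)}(11) − f^{(3)}(3)) = −1/720 · (-3.38684e-05 − (-0.0823045)) = -0.000114265.
Partial sum through k=2: 0.0732726.
Correction k=3: B_{6}/6! · (f^{(5)}(11) − f^{(5)}(3)) = 1/30240 · (-1.17560e-05 − (-0.384088)) = 1.27009e-05.

S_3 ≈ 0.0732853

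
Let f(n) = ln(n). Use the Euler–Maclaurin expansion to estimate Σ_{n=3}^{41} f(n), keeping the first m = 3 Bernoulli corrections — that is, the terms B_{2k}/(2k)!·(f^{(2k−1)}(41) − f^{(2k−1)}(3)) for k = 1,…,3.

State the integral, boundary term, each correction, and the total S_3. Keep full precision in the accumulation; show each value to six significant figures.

S_3 ≈ 113.341

Integral: ∫_3^41 ln(x) dx = 110.961.
Boundary: ½(f(3) + f(41)) = ½(1.09861 + 3.71357) = 2.40609.
Running total after boundary: 113.367.
Correction k=1: B_{2}/2! · (f^{(1)}(41) − f^{(1)}(3)) = 1/12 · (0.0243902 − 0.333333) = -0.0257453.
Running total after k=1: 113.341.
Correction k=2: B_{4}/4! · (f^{(3)}(41) − f^{(3)}(3)) = −1/720 · (2.90187e-05 − 0.0740741) = 0.000102840.
Running total after k=2: 113.341.
Correction k=3: B_{6}/6! · (f^{(5)}(41) − f^{(5)}(3)) = 1/30240 · (2.07153e-07 − 0.0987654) = -3.26605e-06.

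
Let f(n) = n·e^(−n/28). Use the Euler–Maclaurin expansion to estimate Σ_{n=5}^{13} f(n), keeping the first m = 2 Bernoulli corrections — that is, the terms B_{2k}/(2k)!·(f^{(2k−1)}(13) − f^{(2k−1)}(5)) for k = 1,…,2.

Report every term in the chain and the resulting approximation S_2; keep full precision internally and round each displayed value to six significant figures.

The integral term ∫_5^13 x·e^(−x/28) dx = 51.2787.
Boundary: ½(f(5) + f(13)) = ½(4.18232 + 8.17159) = 6.17696.
Integral + boundary = 57.4556.
Order-1 term: 1/12 · (0.336741 − 0.687096) = -0.0291962.
After k=1: 57.4264.
Order-2 term: −1/720 · (0.00203305 − 0.00301024) = 1.35720e-06.

S_2 ≈ 57.4264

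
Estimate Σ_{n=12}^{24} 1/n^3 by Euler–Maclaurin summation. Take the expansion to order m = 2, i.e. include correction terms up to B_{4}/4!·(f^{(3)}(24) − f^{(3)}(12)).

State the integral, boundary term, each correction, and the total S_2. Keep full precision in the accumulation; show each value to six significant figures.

S_2 ≈ 0.00294096

The integral term ∫_12^24 1/x^3 dx = 0.00260417.
Boundary: ½(f(12) + f(24)) = ½(0.000578704 + 7.23380e-05) = 0.000325521.
So far: 0.00292969.
Correction k=1: B_{2}/2! · (f^{(1)}(24) − f^{(1)}(12)) = 1/12 · (-9.04225e-06 − (-0.000144676)) = 1.13028e-05.
Partial sum through k=1: 0.00294099.
Correction k=2: B_{4}/4! · (f^{(3)}(24) − f^{(3)}(12)) = −1/720 · (-3.13967e-07 − (-2.00939e-05)) = -2.74721e-08.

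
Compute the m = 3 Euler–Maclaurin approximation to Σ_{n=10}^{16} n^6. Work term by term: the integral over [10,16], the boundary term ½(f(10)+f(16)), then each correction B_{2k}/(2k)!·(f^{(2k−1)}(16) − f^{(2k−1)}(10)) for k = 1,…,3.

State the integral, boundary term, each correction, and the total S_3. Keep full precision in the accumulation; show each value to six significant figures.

The integral term ∫_10^16 x^6 dx = 3.69194e+07.
Endpoint term: (f(10) + f(16))/2 = (1.00000e+06 + 1.67772e+07)/2 = 8.88861e+06.
Integral + boundary = 4.58080e+07.
k=1: B_{2}/(2)! × [f^{(1)}(16) − f^{(1)}(10)] = 1/12 × (6.29146e+06 − 600000) = 474288.
After k=1: 4.62822e+07.
k=2: B_{4}/(4)! × [f^{(3)}(16) − f^{(3)}(10)] = −1/720 × (491520 − 120000) = -516.000.
After k=2: 4.62817e+07.
k=3: B_{6}/(6)! × [f^{(5)}(16) − f^{(5)}(10)] = 1/30240 × (11520.0 − 7200.00) = 0.142857.

S_3 ≈ 4.62817e+07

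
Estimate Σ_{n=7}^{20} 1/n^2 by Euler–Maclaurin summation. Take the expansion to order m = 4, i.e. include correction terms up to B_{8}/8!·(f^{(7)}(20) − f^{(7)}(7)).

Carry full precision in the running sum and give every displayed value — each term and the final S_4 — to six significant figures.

The integral term ∫_7^20 1/x^2 dx = 0.0928571.
Boundary: ½(f(7) + f(20)) = ½(0.0204082 + 0.00250000) = 0.0114541.
Running total after boundary: 0.104311.
Order-1 term: 1/12 · (-0.000250000 − (-0.00583090)) = 0.000465075.
Running total after k=1: 0.104776.
Order-2 term: −1/720 · (-7.50000e-06 − (-0.00142798)) = -1.97288e-06.
Running total after k=2: 0.104774.
Order-3 term: 1/30240 · (-5.62500e-07 − (-0.000874271)) = 2.88925e-08.
Running total after k=3: 0.104774.
Order-4 term: −1/1209600 · (-7.87500e-08 − (-0.000999167)) = -8.25966e-10.

S_4 ≈ 0.104774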